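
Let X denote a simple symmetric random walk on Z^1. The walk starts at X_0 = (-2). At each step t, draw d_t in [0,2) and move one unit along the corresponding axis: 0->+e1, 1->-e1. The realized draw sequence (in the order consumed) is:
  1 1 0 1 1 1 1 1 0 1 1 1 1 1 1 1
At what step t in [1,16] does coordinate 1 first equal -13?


t=0: X=(-2), d=1 → -e1, X_1=(-3)
t=1: X=(-3), d=1 → -e1, X_2=(-4)
t=2: X=(-4), d=0 → +e1, X_3=(-3)
t=3: X=(-3), d=1 → -e1, X_4=(-4)
t=4: X=(-4), d=1 → -e1, X_5=(-5)
t=5: X=(-5), d=1 → -e1, X_6=(-6)
t=6: X=(-6), d=1 → -e1, X_7=(-7)
t=7: X=(-7), d=1 → -e1, X_8=(-8)
t=8: X=(-8), d=0 → +e1, X_9=(-7)
t=9: X=(-7), d=1 → -e1, X_10=(-8)
t=10: X=(-8), d=1 → -e1, X_11=(-9)
t=11: X=(-9), d=1 → -e1, X_12=(-10)
t=12: X=(-10), d=1 → -e1, X_13=(-11)
t=13: X=(-11), d=1 → -e1, X_14=(-12)
t=14: X=(-12), d=1 → -e1, X_15=(-13)
t=15: X=(-13), d=1 → -e1, X_16=(-14)

15


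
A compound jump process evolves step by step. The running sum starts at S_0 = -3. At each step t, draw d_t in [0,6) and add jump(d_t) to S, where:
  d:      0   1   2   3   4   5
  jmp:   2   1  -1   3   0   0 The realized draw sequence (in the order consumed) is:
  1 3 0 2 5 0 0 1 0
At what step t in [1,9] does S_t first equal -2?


t=0: S=-3, d=1, jump=1, S_1=-2
t=1: S=-2, d=3, jump=3, S_2=1
t=2: S=1, d=0, jump=2, S_3=3
t=3: S=3, d=2, jump=-1, S_4=2
t=4: S=2, d=5, jump=0, S_5=2
t=5: S=2, d=0, jump=2, S_6=4
t=6: S=4, d=0, jump=2, S_7=6
t=7: S=6, d=1, jump=1, S_8=7
t=8: S=7, d=0, jump=2, S_9=9

1


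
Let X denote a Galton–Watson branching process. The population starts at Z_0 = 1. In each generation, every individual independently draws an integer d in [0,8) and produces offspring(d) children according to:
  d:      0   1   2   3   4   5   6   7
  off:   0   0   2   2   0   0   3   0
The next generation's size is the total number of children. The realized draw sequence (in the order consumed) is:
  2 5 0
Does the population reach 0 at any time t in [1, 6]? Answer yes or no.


yes

gen 0: Z_0=1, draws=[2], offspring=[2], Z_1=2
gen 1: Z_1=2, draws=[5, 0], offspring=[0, 0], Z_2=0
gen 2: Z_2=0, draws=[], offspring=[], Z_3=0
gen 3: Z_3=0, draws=[], offspring=[], Z_4=0
gen 4: Z_4=0, draws=[], offspring=[], Z_5=0
gen 5: Z_5=0, draws=[], offspring=[], Z_6=0


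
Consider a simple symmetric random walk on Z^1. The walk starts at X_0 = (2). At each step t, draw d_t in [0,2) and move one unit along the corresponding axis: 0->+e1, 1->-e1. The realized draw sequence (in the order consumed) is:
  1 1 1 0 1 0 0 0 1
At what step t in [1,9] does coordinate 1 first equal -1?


t=0: X=(2), d=1 → -e1, X_1=(1)
t=1: X=(1), d=1 → -e1, X_2=(0)
t=2: X=(0), d=1 → -e1, X_3=(-1)
t=3: X=(-1), d=0 → +e1, X_4=(0)
t=4: X=(0), d=1 → -e1, X_5=(-1)
t=5: X=(-1), d=0 → +e1, X_6=(0)
t=6: X=(0), d=0 → +e1, X_7=(1)
t=7: X=(1), d=0 → +e1, X_8=(2)
t=8: X=(2), d=1 → -e1, X_9=(1)

3


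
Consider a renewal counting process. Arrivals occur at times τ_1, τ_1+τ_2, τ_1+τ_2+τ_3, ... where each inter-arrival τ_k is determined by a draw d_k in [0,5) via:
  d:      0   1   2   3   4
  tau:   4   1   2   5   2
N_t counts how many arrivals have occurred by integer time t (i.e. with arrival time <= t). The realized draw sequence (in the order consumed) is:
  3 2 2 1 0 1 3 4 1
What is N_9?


draw d_1=3: τ_1=5, arrival time A_1=5
draw d_2=2: τ_2=2, arrival time A_2=7
draw d_3=2: τ_3=2, arrival time A_3=9
draw d_4=1: τ_4=1, arrival time A_4=10
draw d_5=0: τ_5=4, arrival time A_5=14
draw d_6=1: τ_6=1, arrival time A_6=15
draw d_7=3: τ_7=5, arrival time A_7=20
draw d_8=4: τ_8=2, arrival time A_8=22
draw d_9=1: τ_9=1, arrival time A_9=23
N_t over t=0..9: 0:0 1:0 2:0 3:0 4:0 5:1 6:1 7:2 8:2 9:3

3


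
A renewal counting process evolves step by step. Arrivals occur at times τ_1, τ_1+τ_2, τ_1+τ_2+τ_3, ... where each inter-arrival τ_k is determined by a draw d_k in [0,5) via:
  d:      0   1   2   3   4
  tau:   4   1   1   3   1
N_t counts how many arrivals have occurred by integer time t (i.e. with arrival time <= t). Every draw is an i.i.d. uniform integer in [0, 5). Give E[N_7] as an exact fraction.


268532/78125

Inter-arrival values over d=0..4: [4, 1, 1, 3, 1]
Each d has probability 1/5, so the pmf of τ is: f(1) = 3/5, f(3) = 1/5, f(4) = 1/5
Renewal equation for m(n) = E[N_n]: condition on τ_1 = k (if k <= n, one arrival plus a fresh copy on the remaining n−k steps): m(n) = F(n) + Σ_{k<=n} f(k)·m(n−k), where F(n) = P(τ <= n) and m(0) = 0
m(1) = F(1) = 3/5
m(2) = F(2) + f(1)·m(1) = 3/5 + 3/5·3/5 = 24/25
m(3) = F(3) + f(1)·m(2) = 4/5 + 3/5·24/25 = 172/125
m(4) = F(4) + f(1)·m(3) + f(3)·m(1) = 1 + 3/5·172/125 + 1/5·3/5 = 1216/625
m(5) = F(5) + f(1)·m(4) + f(3)·m(2) + f(4)·m(1) = 1 + 3/5·1216/625 + 1/5·24/25 + 1/5·3/5 = 7748/3125
m(6) = F(6) + f(1)·m(5) + f(3)·m(3) + f(4)·m(2) = 1 + 3/5·7748/3125 + 1/5·172/125 + 1/5·24/25 = 46169/15625
m(7) = F(7) + f(1)·m(6) + f(3)·m(4) + f(4)·m(3) = 1 + 3/5·46169/15625 + 1/5·1216/625 + 1/5·172/125 = 268532/78125
E[N_7] = m(7) = 268532/78125


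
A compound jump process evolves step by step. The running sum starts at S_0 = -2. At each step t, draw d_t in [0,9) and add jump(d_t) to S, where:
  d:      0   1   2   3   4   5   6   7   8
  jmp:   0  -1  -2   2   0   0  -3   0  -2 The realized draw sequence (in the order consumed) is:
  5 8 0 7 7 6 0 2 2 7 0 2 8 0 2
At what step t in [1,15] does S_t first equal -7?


6

t=0: S=-2, d=5, jump=0, S_1=-2
t=1: S=-2, d=8, jump=-2, S_2=-4
t=2: S=-4, d=0, jump=0, S_3=-4
t=3: S=-4, d=7, jump=0, S_4=-4
t=4: S=-4, d=7, jump=0, S_5=-4
t=5: S=-4, d=6, jump=-3, S_6=-7
t=6: S=-7, d=0, jump=0, S_7=-7
t=7: S=-7, d=2, jump=-2, S_8=-9
t=8: S=-9, d=2, jump=-2, S_9=-11
t=9: S=-11, d=7, jump=0, S_10=-11
t=10: S=-11, d=0, jump=0, S_11=-11
t=11: S=-11, d=2, jump=-2, S_12=-13
t=12: S=-13, d=8, jump=-2, S_13=-15
t=13: S=-15, d=0, jump=0, S_14=-15
t=14: S=-15, d=2, jump=-2, S_15=-17


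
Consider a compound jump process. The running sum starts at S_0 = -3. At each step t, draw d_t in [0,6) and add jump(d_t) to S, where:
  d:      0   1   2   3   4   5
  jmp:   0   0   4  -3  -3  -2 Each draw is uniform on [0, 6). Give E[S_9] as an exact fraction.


-9

Outcome values over d=0..5: [0, 0, 4, -3, -3, -2]
Σy = -4, Σy² = 38, M = 6
μ = -4/6 = -2/3,  σ² = 38/6 − (-2/3)² = 53/9
E[S_9] = -3 + 9·(-2/3) = -9


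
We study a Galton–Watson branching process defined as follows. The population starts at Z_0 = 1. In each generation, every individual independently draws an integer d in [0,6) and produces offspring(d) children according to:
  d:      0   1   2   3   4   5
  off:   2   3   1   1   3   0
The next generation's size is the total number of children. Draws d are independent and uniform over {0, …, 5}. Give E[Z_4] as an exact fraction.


625/81

Outcome values over d=0..5: [2, 3, 1, 1, 3, 0]
Σy = 10, Σy² = 24, M = 6
μ = 10/6 = 5/3,  σ² = 24/6 − (5/3)² = 11/9
E[Z_0] = 1
E[Z_1] = 5/3·E[Z_0] = 5/3
E[Z_2] = 5/3·E[Z_1] = 25/9
E[Z_3] = 5/3·E[Z_2] = 125/27
E[Z_4] = 5/3·E[Z_3] = 625/81


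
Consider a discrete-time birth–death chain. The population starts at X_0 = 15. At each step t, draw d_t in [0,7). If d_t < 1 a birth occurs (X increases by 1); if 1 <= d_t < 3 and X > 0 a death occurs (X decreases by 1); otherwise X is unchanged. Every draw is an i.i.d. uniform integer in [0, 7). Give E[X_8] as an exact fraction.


X can drop by at most 1 per step and X_0 = 15 > T = 8, so X_t >= 15 − t >= 7 > 0 for every t <= 8: the floor at 0 (the 'and X > 0' condition) never binds. Hence X_8 = X_0 + Σ_{t<8} Y_t with i.i.d. increments Y_t = y(d_t) ∈ {+1, −1, 0}.
Outcome values over d=0..6: [1, -1, -1, 0, 0, 0, 0]
Σy = -1, Σy² = 3, M = 7
μ = -1/7 = -1/7,  σ² = 3/7 − (-1/7)² = 20/49
E[X_8] = 15 + 8·(-1/7) = 97/7

97/7


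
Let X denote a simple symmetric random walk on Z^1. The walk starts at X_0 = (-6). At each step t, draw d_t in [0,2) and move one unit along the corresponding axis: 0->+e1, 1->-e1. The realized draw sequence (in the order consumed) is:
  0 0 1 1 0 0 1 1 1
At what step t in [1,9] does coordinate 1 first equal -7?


t=0: X=(-6), d=0 → +e1, X_1=(-5)
t=1: X=(-5), d=0 → +e1, X_2=(-4)
t=2: X=(-4), d=1 → -e1, X_3=(-5)
t=3: X=(-5), d=1 → -e1, X_4=(-6)
t=4: X=(-6), d=0 → +e1, X_5=(-5)
t=5: X=(-5), d=0 → +e1, X_6=(-4)
t=6: X=(-4), d=1 → -e1, X_7=(-5)
t=7: X=(-5), d=1 → -e1, X_8=(-6)
t=8: X=(-6), d=1 → -e1, X_9=(-7)

9


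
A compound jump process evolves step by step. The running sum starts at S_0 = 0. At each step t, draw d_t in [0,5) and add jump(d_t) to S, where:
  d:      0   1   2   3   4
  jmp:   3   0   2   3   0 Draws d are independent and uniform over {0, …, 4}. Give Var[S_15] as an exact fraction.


138/5

Outcome values over d=0..4: [3, 0, 2, 3, 0]
Σy = 8, Σy² = 22, M = 5
μ = 8/5 = 8/5,  σ² = 22/5 − (8/5)² = 46/25
Independent increments: Var[S_15] = 15·σ² = 15·(46/25) = 138/5


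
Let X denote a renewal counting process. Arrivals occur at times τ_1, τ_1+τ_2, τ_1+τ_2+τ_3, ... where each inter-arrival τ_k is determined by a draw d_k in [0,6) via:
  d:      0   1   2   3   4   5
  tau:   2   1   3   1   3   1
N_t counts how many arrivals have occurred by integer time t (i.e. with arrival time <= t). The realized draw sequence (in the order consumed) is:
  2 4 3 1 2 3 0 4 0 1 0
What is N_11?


5

draw d_1=2: τ_1=3, arrival time A_1=3
draw d_2=4: τ_2=3, arrival time A_2=6
draw d_3=3: τ_3=1, arrival time A_3=7
draw d_4=1: τ_4=1, arrival time A_4=8
draw d_5=2: τ_5=3, arrival time A_5=11
draw d_6=3: τ_6=1, arrival time A_6=12
draw d_7=0: τ_7=2, arrival time A_7=14
draw d_8=4: τ_8=3, arrival time A_8=17
draw d_9=0: τ_9=2, arrival time A_9=19
draw d_10=1: τ_10=1, arrival time A_10=20
draw d_11=0: τ_11=2, arrival time A_11=22
N_t over t=0..11: 0:0 1:0 2:0 3:1 4:1 5:1 6:2 7:3 8:4 9:4 10:4 11:5


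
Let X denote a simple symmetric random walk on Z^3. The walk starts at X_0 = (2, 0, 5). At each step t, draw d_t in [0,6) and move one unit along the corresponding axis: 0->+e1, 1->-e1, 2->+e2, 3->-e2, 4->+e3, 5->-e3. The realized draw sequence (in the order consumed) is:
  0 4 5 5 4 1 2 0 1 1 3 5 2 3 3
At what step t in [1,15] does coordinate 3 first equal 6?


2

t=0: X=(2, 0, 5), d=0 → +e1, X_1=(3, 0, 5)
t=1: X=(3, 0, 5), d=4 → +e3, X_2=(3, 0, 6)
t=2: X=(3, 0, 6), d=5 → -e3, X_3=(3, 0, 5)
t=3: X=(3, 0, 5), d=5 → -e3, X_4=(3, 0, 4)
t=4: X=(3, 0, 4), d=4 → +e3, X_5=(3, 0, 5)
t=5: X=(3, 0, 5), d=1 → -e1, X_6=(2, 0, 5)
t=6: X=(2, 0, 5), d=2 → +e2, X_7=(2, 1, 5)
t=7: X=(2, 1, 5), d=0 → +e1, X_8=(3, 1, 5)
t=8: X=(3, 1, 5), d=1 → -e1, X_9=(2, 1, 5)
t=9: X=(2, 1, 5), d=1 → -e1, X_10=(1, 1, 5)
t=10: X=(1, 1, 5), d=3 → -e2, X_11=(1, 0, 5)
t=11: X=(1, 0, 5), d=5 → -e3, X_12=(1, 0, 4)
t=12: X=(1, 0, 4), d=2 → +e2, X_13=(1, 1, 4)
t=13: X=(1, 1, 4), d=3 → -e2, X_14=(1, 0, 4)
t=14: X=(1, 0, 4), d=3 → -e2, X_15=(1, -1, 4)


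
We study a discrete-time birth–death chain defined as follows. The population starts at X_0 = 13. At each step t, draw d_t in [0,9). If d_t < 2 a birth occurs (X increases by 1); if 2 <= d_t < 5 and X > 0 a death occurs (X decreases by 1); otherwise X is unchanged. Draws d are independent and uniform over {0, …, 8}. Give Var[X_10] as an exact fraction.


440/81

X can drop by at most 1 per step and X_0 = 13 > T = 10, so X_t >= 13 − t >= 3 > 0 for every t <= 10: the floor at 0 (the 'and X > 0' condition) never binds. Hence X_10 = X_0 + Σ_{t<10} Y_t with i.i.d. increments Y_t = y(d_t) ∈ {+1, −1, 0}.
Outcome values over d=0..8: [1, 1, -1, -1, -1, 0, 0, 0, 0]
Σy = -1, Σy² = 5, M = 9
μ = -1/9 = -1/9,  σ² = 5/9 − (-1/9)² = 44/81
Independent increments: Var[X_10] = 10·σ² = 10·(44/81) = 440/81


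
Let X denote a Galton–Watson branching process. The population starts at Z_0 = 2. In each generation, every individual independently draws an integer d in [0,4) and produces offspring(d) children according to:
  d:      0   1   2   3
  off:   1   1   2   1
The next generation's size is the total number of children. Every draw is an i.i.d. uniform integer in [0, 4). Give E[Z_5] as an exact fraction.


Outcome values over d=0..3: [1, 1, 2, 1]
Σy = 5, Σy² = 7, M = 4
μ = 5/4 = 5/4,  σ² = 7/4 − (5/4)² = 3/16
E[Z_0] = 2
E[Z_1] = 5/4·E[Z_0] = 5/2
E[Z_2] = 5/4·E[Z_1] = 25/8
E[Z_3] = 5/4·E[Z_2] = 125/32
E[Z_4] = 5/4·E[Z_3] = 625/128
E[Z_5] = 5/4·E[Z_4] = 3125/512

3125/512


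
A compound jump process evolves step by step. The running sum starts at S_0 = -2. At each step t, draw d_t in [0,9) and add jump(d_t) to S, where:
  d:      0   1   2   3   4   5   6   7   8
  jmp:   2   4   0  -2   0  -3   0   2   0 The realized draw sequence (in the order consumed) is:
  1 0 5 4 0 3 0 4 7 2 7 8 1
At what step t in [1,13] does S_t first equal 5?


9

t=0: S=-2, d=1, jump=4, S_1=2
t=1: S=2, d=0, jump=2, S_2=4
t=2: S=4, d=5, jump=-3, S_3=1
t=3: S=1, d=4, jump=0, S_4=1
t=4: S=1, d=0, jump=2, S_5=3
t=5: S=3, d=3, jump=-2, S_6=1
t=6: S=1, d=0, jump=2, S_7=3
t=7: S=3, d=4, jump=0, S_8=3
t=8: S=3, d=7, jump=2, S_9=5
t=9: S=5, d=2, jump=0, S_10=5
t=10: S=5, d=7, jump=2, S_11=7
t=11: S=7, d=8, jump=0, S_12=7
t=12: S=7, d=1, jump=4, S_13=11


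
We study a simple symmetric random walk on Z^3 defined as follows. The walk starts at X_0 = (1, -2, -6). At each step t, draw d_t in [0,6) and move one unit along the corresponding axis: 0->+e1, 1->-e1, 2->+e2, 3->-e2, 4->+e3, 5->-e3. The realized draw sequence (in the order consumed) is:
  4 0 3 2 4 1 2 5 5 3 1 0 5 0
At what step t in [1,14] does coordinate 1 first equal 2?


t=0: X=(1, -2, -6), d=4 → +e3, X_1=(1, -2, -5)
t=1: X=(1, -2, -5), d=0 → +e1, X_2=(2, -2, -5)
t=2: X=(2, -2, -5), d=3 → -e2, X_3=(2, -3, -5)
t=3: X=(2, -3, -5), d=2 → +e2, X_4=(2, -2, -5)
t=4: X=(2, -2, -5), d=4 → +e3, X_5=(2, -2, -4)
t=5: X=(2, -2, -4), d=1 → -e1, X_6=(1, -2, -4)
t=6: X=(1, -2, -4), d=2 → +e2, X_7=(1, -1, -4)
t=7: X=(1, -1, -4), d=5 → -e3, X_8=(1, -1, -5)
t=8: X=(1, -1, -5), d=5 → -e3, X_9=(1, -1, -6)
t=9: X=(1, -1, -6), d=3 → -e2, X_10=(1, -2, -6)
t=10: X=(1, -2, -6), d=1 → -e1, X_11=(0, -2, -6)
t=11: X=(0, -2, -6), d=0 → +e1, X_12=(1, -2, -6)
t=12: X=(1, -2, -6), d=5 → -e3, X_13=(1, -2, -7)
t=13: X=(1, -2, -7), d=0 → +e1, X_14=(2, -2, -7)

2


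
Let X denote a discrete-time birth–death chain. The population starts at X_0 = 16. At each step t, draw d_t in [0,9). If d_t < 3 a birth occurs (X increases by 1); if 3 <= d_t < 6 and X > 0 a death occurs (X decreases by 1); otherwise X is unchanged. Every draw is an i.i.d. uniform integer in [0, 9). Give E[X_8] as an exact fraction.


X can drop by at most 1 per step and X_0 = 16 > T = 8, so X_t >= 16 − t >= 8 > 0 for every t <= 8: the floor at 0 (the 'and X > 0' condition) never binds. Hence X_8 = X_0 + Σ_{t<8} Y_t with i.i.d. increments Y_t = y(d_t) ∈ {+1, −1, 0}.
Outcome values over d=0..8: [1, 1, 1, -1, -1, -1, 0, 0, 0]
Σy = 0, Σy² = 6, M = 9
μ = 0/9 = 0,  σ² = 6/9 − (0)² = 2/3
E[X_8] = 16 + 8·(0) = 16

16


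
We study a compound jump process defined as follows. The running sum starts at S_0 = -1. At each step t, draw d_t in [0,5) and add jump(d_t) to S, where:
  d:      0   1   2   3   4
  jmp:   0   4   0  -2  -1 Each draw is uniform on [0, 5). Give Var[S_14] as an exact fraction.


Outcome values over d=0..4: [0, 4, 0, -2, -1]
Σy = 1, Σy² = 21, M = 5
μ = 1/5 = 1/5,  σ² = 21/5 − (1/5)² = 104/25
Independent increments: Var[S_14] = 14·σ² = 14·(104/25) = 1456/25

1456/25


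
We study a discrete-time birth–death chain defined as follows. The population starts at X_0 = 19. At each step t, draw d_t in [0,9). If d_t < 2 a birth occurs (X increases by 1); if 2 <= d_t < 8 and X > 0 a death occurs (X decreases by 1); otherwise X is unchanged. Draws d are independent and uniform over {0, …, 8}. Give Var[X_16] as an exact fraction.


X can drop by at most 1 per step and X_0 = 19 > T = 16, so X_t >= 19 − t >= 3 > 0 for every t <= 16: the floor at 0 (the 'and X > 0' condition) never binds. Hence X_16 = X_0 + Σ_{t<16} Y_t with i.i.d. increments Y_t = y(d_t) ∈ {+1, −1, 0}.
Outcome values over d=0..8: [1, 1, -1, -1, -1, -1, -1, -1, 0]
Σy = -4, Σy² = 8, M = 9
μ = -4/9 = -4/9,  σ² = 8/9 − (-4/9)² = 56/81
Independent increments: Var[X_16] = 16·σ² = 16·(56/81) = 896/81

896/81


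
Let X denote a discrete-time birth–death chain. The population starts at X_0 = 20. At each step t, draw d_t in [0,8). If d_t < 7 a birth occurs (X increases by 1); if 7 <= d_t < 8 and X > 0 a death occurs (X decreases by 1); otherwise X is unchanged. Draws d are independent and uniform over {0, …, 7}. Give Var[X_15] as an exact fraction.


X can drop by at most 1 per step and X_0 = 20 > T = 15, so X_t >= 20 − t >= 5 > 0 for every t <= 15: the floor at 0 (the 'and X > 0' condition) never binds. Hence X_15 = X_0 + Σ_{t<15} Y_t with i.i.d. increments Y_t = y(d_t) ∈ {+1, −1, 0}.
Outcome values over d=0..7: [1, 1, 1, 1, 1, 1, 1, -1]
Σy = 6, Σy² = 8, M = 8
μ = 6/8 = 3/4,  σ² = 8/8 − (3/4)² = 7/16
Independent increments: Var[X_15] = 15·σ² = 15·(7/16) = 105/16

105/16


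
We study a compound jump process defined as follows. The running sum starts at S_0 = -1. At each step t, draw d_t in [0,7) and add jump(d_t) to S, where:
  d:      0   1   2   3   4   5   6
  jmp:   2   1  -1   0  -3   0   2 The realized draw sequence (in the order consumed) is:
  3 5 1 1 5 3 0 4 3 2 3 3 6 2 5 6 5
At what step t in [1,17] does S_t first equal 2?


16

t=0: S=-1, d=3, jump=0, S_1=-1
t=1: S=-1, d=5, jump=0, S_2=-1
t=2: S=-1, d=1, jump=1, S_3=0
t=3: S=0, d=1, jump=1, S_4=1
t=4: S=1, d=5, jump=0, S_5=1
t=5: S=1, d=3, jump=0, S_6=1
t=6: S=1, d=0, jump=2, S_7=3
t=7: S=3, d=4, jump=-3, S_8=0
t=8: S=0, d=3, jump=0, S_9=0
t=9: S=0, d=2, jump=-1, S_10=-1
t=10: S=-1, d=3, jump=0, S_11=-1
t=11: S=-1, d=3, jump=0, S_12=-1
t=12: S=-1, d=6, jump=2, S_13=1
t=13: S=1, d=2, jump=-1, S_14=0
t=14: S=0, d=5, jump=0, S_15=0
t=15: S=0, d=6, jump=2, S_16=2
t=16: S=2, d=5, jump=0, S_17=2


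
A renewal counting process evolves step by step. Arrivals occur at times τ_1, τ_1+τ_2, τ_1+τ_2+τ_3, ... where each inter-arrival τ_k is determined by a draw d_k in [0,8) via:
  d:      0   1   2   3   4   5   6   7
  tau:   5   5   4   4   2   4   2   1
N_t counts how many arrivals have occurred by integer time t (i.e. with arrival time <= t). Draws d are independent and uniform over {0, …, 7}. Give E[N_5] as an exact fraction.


Inter-arrival values over d=0..7: [5, 5, 4, 4, 2, 4, 2, 1]
Each d has probability 1/8, so the pmf of τ is: f(1) = 1/8, f(2) = 1/4, f(4) = 3/8, f(5) = 1/4
Renewal equation for m(n) = E[N_n]: condition on τ_1 = k (if k <= n, one arrival plus a fresh copy on the remaining n−k steps): m(n) = F(n) + Σ_{k<=n} f(k)·m(n−k), where F(n) = P(τ <= n) and m(0) = 0
m(1) = F(1) = 1/8
m(2) = F(2) + f(1)·m(1) = 3/8 + 1/8·1/8 = 25/64
m(3) = F(3) + f(1)·m(2) + f(2)·m(1) = 3/8 + 1/8·25/64 + 1/4·1/8 = 233/512
m(4) = F(4) + f(1)·m(3) + f(2)·m(2) = 3/4 + 1/8·233/512 + 1/4·25/64 = 3705/4096
m(5) = F(5) + f(1)·m(4) + f(2)·m(3) + f(4)·m(1) = 1 + 1/8·3705/4096 + 1/4·233/512 + 3/8·1/8 = 41737/32768
E[N_5] = m(5) = 41737/32768

41737/32768


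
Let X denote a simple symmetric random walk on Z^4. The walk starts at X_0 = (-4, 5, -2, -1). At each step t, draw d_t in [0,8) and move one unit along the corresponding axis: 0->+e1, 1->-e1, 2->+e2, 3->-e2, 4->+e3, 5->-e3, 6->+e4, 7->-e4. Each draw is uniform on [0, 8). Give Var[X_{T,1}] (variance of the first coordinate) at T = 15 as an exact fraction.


15/4

Outcome values over d=0..7: [1, -1, 0, 0, 0, 0, 0, 0]
Σy = 0, Σy² = 2, M = 8
μ = 0/8 = 0,  σ² = 2/8 − (0)² = 1/4
Independent increments: Var[X_15] = 15·σ² = 15·(1/4) = 15/4


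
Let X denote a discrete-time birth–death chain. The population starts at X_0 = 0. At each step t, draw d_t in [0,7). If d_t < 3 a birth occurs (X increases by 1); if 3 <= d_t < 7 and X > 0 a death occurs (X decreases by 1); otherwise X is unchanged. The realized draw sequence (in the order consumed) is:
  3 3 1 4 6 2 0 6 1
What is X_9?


t=0: X=0, d=3 → hold, X_1=0
t=1: X=0, d=3 → hold, X_2=0
t=2: X=0, d=1 → birth, X_3=1
t=3: X=1, d=4 → death, X_4=0
t=4: X=0, d=6 → hold, X_5=0
t=5: X=0, d=2 → birth, X_6=1
t=6: X=1, d=0 → birth, X_7=2
t=7: X=2, d=6 → death, X_8=1
t=8: X=1, d=1 → birth, X_9=2

2


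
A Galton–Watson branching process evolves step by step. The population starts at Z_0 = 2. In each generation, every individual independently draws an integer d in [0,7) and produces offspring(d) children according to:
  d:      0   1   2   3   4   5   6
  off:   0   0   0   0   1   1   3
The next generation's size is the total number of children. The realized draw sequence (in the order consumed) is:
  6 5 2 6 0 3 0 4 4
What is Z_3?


gen 0: Z_0=2, draws=[6, 5], offspring=[3, 1], Z_1=4
gen 1: Z_1=4, draws=[2, 6, 0, 3], offspring=[0, 3, 0, 0], Z_2=3
gen 2: Z_2=3, draws=[0, 4, 4], offspring=[0, 1, 1], Z_3=2

2


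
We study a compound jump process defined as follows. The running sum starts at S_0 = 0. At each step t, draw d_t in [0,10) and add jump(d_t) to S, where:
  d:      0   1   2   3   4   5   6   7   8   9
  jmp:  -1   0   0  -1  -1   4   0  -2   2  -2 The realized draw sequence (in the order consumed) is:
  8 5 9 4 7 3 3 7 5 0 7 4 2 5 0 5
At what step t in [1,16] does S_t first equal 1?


t=0: S=0, d=8, jump=2, S_1=2
t=1: S=2, d=5, jump=4, S_2=6
t=2: S=6, d=9, jump=-2, S_3=4
t=3: S=4, d=4, jump=-1, S_4=3
t=4: S=3, d=7, jump=-2, S_5=1
t=5: S=1, d=3, jump=-1, S_6=0
t=6: S=0, d=3, jump=-1, S_7=-1
t=7: S=-1, d=7, jump=-2, S_8=-3
t=8: S=-3, d=5, jump=4, S_9=1
t=9: S=1, d=0, jump=-1, S_10=0
t=10: S=0, d=7, jump=-2, S_11=-2
t=11: S=-2, d=4, jump=-1, S_12=-3
t=12: S=-3, d=2, jump=0, S_13=-3
t=13: S=-3, d=5, jump=4, S_14=1
t=14: S=1, d=0, jump=-1, S_15=0
t=15: S=0, d=5, jump=4, S_16=4

5


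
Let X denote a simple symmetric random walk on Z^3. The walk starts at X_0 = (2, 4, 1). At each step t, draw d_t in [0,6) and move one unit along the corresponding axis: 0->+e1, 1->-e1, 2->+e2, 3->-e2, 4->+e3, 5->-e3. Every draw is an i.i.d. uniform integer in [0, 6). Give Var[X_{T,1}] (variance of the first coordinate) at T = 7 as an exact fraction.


Outcome values over d=0..5: [1, -1, 0, 0, 0, 0]
Σy = 0, Σy² = 2, M = 6
μ = 0/6 = 0,  σ² = 2/6 − (0)² = 1/3
Independent increments: Var[X_7] = 7·σ² = 7·(1/3) = 7/3

7/3


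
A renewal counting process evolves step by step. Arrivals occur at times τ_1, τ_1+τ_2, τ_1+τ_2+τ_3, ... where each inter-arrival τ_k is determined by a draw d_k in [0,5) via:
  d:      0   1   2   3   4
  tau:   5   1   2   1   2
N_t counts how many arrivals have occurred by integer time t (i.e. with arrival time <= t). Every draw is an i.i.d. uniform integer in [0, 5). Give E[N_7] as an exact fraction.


Inter-arrival values over d=0..4: [5, 1, 2, 1, 2]
Each d has probability 1/5, so the pmf of τ is: f(1) = 2/5, f(2) = 2/5, f(5) = 1/5
Renewal equation for m(n) = E[N_n]: condition on τ_1 = k (if k <= n, one arrival plus a fresh copy on the remaining n−k steps): m(n) = F(n) + Σ_{k<=n} f(k)·m(n−k), where F(n) = P(τ <= n) and m(0) = 0
m(1) = F(1) = 2/5
m(2) = F(2) + f(1)·m(1) = 4/5 + 2/5·2/5 = 24/25
m(3) = F(3) + f(1)·m(2) + f(2)·m(1) = 4/5 + 2/5·24/25 + 2/5·2/5 = 168/125
m(4) = F(4) + f(1)·m(3) + f(2)·m(2) = 4/5 + 2/5·168/125 + 2/5·24/25 = 1076/625
m(5) = F(5) + f(1)·m(4) + f(2)·m(3) = 1 + 2/5·1076/625 + 2/5·168/125 = 6957/3125
m(6) = F(6) + f(1)·m(5) + f(2)·m(4) + f(5)·m(1) = 1 + 2/5·6957/3125 + 2/5·1076/625 + 1/5·2/5 = 41549/15625
m(7) = F(7) + f(1)·m(6) + f(2)·m(5) + f(5)·m(2) = 1 + 2/5·41549/15625 + 2/5·6957/3125 + 1/5·24/25 = 245793/78125
E[N_7] = m(7) = 245793/78125

245793/78125


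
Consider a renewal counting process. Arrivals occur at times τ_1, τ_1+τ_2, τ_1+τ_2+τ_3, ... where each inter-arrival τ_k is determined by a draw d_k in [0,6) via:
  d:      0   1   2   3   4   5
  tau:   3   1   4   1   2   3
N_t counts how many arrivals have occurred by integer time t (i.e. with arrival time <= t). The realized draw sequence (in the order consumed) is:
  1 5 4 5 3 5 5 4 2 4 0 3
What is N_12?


5

draw d_1=1: τ_1=1, arrival time A_1=1
draw d_2=5: τ_2=3, arrival time A_2=4
draw d_3=4: τ_3=2, arrival time A_3=6
draw d_4=5: τ_4=3, arrival time A_4=9
draw d_5=3: τ_5=1, arrival time A_5=10
draw d_6=5: τ_6=3, arrival time A_6=13
draw d_7=5: τ_7=3, arrival time A_7=16
draw d_8=4: τ_8=2, arrival time A_8=18
draw d_9=2: τ_9=4, arrival time A_9=22
draw d_10=4: τ_10=2, arrival time A_10=24
draw d_11=0: τ_11=3, arrival time A_11=27
draw d_12=3: τ_12=1, arrival time A_12=28
N_t over t=0..12: 0:0 1:1 2:1 3:1 4:2 5:2 6:3 7:3 8:3 9:4 10:5 11:5 12:5


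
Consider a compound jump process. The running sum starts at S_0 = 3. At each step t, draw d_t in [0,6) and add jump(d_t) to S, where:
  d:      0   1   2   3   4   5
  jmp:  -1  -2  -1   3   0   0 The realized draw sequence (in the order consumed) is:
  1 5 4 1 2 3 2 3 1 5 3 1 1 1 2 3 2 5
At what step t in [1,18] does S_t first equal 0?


t=0: S=3, d=1, jump=-2, S_1=1
t=1: S=1, d=5, jump=0, S_2=1
t=2: S=1, d=4, jump=0, S_3=1
t=3: S=1, d=1, jump=-2, S_4=-1
t=4: S=-1, d=2, jump=-1, S_5=-2
t=5: S=-2, d=3, jump=3, S_6=1
t=6: S=1, d=2, jump=-1, S_7=0
t=7: S=0, d=3, jump=3, S_8=3
t=8: S=3, d=1, jump=-2, S_9=1
t=9: S=1, d=5, jump=0, S_10=1
t=10: S=1, d=3, jump=3, S_11=4
t=11: S=4, d=1, jump=-2, S_12=2
t=12: S=2, d=1, jump=-2, S_13=0
t=13: S=0, d=1, jump=-2, S_14=-2
t=14: S=-2, d=2, jump=-1, S_15=-3
t=15: S=-3, d=3, jump=3, S_16=0
t=16: S=0, d=2, jump=-1, S_17=-1
t=17: S=-1, d=5, jump=0, S_18=-1

7


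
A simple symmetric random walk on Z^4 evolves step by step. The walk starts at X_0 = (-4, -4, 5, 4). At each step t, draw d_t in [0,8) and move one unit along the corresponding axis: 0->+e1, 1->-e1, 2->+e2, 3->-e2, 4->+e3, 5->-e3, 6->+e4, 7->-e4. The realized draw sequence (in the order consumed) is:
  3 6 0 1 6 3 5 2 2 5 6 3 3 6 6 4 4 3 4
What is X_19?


(-4, -7, 6, 9)

t=0: X=(-4, -4, 5, 4), d=3 → -e2, X_1=(-4, -5, 5, 4)
t=1: X=(-4, -5, 5, 4), d=6 → +e4, X_2=(-4, -5, 5, 5)
t=2: X=(-4, -5, 5, 5), d=0 → +e1, X_3=(-3, -5, 5, 5)
t=3: X=(-3, -5, 5, 5), d=1 → -e1, X_4=(-4, -5, 5, 5)
t=4: X=(-4, -5, 5, 5), d=6 → +e4, X_5=(-4, -5, 5, 6)
t=5: X=(-4, -5, 5, 6), d=3 → -e2, X_6=(-4, -6, 5, 6)
t=6: X=(-4, -6, 5, 6), d=5 → -e3, X_7=(-4, -6, 4, 6)
t=7: X=(-4, -6, 4, 6), d=2 → +e2, X_8=(-4, -5, 4, 6)
t=8: X=(-4, -5, 4, 6), d=2 → +e2, X_9=(-4, -4, 4, 6)
t=9: X=(-4, -4, 4, 6), d=5 → -e3, X_10=(-4, -4, 3, 6)
t=10: X=(-4, -4, 3, 6), d=6 → +e4, X_11=(-4, -4, 3, 7)
t=11: X=(-4, -4, 3, 7), d=3 → -e2, X_12=(-4, -5, 3, 7)
t=12: X=(-4, -5, 3, 7), d=3 → -e2, X_13=(-4, -6, 3, 7)
t=13: X=(-4, -6, 3, 7), d=6 → +e4, X_14=(-4, -6, 3, 8)
t=14: X=(-4, -6, 3, 8), d=6 → +e4, X_15=(-4, -6, 3, 9)
t=15: X=(-4, -6, 3, 9), d=4 → +e3, X_16=(-4, -6, 4, 9)
t=16: X=(-4, -6, 4, 9), d=4 → +e3, X_17=(-4, -6, 5, 9)
t=17: X=(-4, -6, 5, 9), d=3 → -e2, X_18=(-4, -7, 5, 9)
t=18: X=(-4, -7, 5, 9), d=4 → +e3, X_19=(-4, -7, 6, 9)


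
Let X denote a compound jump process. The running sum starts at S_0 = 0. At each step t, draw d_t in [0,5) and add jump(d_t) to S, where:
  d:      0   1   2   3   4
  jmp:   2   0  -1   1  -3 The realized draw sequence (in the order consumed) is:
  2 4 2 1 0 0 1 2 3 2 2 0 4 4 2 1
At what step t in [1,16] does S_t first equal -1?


1

t=0: S=0, d=2, jump=-1, S_1=-1
t=1: S=-1, d=4, jump=-3, S_2=-4
t=2: S=-4, d=2, jump=-1, S_3=-5
t=3: S=-5, d=1, jump=0, S_4=-5
t=4: S=-5, d=0, jump=2, S_5=-3
t=5: S=-3, d=0, jump=2, S_6=-1
t=6: S=-1, d=1, jump=0, S_7=-1
t=7: S=-1, d=2, jump=-1, S_8=-2
t=8: S=-2, d=3, jump=1, S_9=-1
t=9: S=-1, d=2, jump=-1, S_10=-2
t=10: S=-2, d=2, jump=-1, S_11=-3
t=11: S=-3, d=0, jump=2, S_12=-1
t=12: S=-1, d=4, jump=-3, S_13=-4
t=13: S=-4, d=4, jump=-3, S_14=-7
t=14: S=-7, d=2, jump=-1, S_15=-8
t=15: S=-8, d=1, jump=0, S_16=-8


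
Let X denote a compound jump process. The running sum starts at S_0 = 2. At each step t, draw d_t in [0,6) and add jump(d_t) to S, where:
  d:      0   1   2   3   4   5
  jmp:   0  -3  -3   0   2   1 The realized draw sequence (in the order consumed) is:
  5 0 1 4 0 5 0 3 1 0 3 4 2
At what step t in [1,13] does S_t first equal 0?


3

t=0: S=2, d=5, jump=1, S_1=3
t=1: S=3, d=0, jump=0, S_2=3
t=2: S=3, d=1, jump=-3, S_3=0
t=3: S=0, d=4, jump=2, S_4=2
t=4: S=2, d=0, jump=0, S_5=2
t=5: S=2, d=5, jump=1, S_6=3
t=6: S=3, d=0, jump=0, S_7=3
t=7: S=3, d=3, jump=0, S_8=3
t=8: S=3, d=1, jump=-3, S_9=0
t=9: S=0, d=0, jump=0, S_10=0
t=10: S=0, d=3, jump=0, S_11=0
t=11: S=0, d=4, jump=2, S_12=2
t=12: S=2, d=2, jump=-3, S_13=-1


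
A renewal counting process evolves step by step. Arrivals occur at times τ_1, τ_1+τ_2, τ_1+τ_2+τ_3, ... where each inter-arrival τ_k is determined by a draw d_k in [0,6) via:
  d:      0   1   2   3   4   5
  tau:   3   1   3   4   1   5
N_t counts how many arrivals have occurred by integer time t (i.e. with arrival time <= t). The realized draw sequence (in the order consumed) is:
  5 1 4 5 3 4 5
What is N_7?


3

draw d_1=5: τ_1=5, arrival time A_1=5
draw d_2=1: τ_2=1, arrival time A_2=6
draw d_3=4: τ_3=1, arrival time A_3=7
draw d_4=5: τ_4=5, arrival time A_4=12
draw d_5=3: τ_5=4, arrival time A_5=16
draw d_6=4: τ_6=1, arrival time A_6=17
draw d_7=5: τ_7=5, arrival time A_7=22
N_t over t=0..7: 0:0 1:0 2:0 3:0 4:0 5:1 6:2 7:3


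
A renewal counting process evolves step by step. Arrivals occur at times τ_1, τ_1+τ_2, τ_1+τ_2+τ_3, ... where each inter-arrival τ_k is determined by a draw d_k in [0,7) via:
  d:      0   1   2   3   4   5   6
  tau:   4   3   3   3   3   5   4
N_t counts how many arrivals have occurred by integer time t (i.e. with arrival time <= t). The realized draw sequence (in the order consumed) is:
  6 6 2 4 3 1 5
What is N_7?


draw d_1=6: τ_1=4, arrival time A_1=4
draw d_2=6: τ_2=4, arrival time A_2=8
draw d_3=2: τ_3=3, arrival time A_3=11
draw d_4=4: τ_4=3, arrival time A_4=14
draw d_5=3: τ_5=3, arrival time A_5=17
draw d_6=1: τ_6=3, arrival time A_6=20
draw d_7=5: τ_7=5, arrival time A_7=25
N_t over t=0..7: 0:0 1:0 2:0 3:0 4:1 5:1 6:1 7:1

1


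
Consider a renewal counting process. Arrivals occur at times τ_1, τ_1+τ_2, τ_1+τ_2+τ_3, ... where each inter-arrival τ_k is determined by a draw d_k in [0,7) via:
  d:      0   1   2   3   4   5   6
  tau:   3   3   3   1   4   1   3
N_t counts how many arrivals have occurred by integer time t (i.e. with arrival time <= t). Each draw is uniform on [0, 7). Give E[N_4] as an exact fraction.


3453/2401

Inter-arrival values over d=0..6: [3, 3, 3, 1, 4, 1, 3]
Each d has probability 1/7, so the pmf of τ is: f(1) = 2/7, f(3) = 4/7, f(4) = 1/7
Renewal equation for m(n) = E[N_n]: condition on τ_1 = k (if k <= n, one arrival plus a fresh copy on the remaining n−k steps): m(n) = F(n) + Σ_{k<=n} f(k)·m(n−k), where F(n) = P(τ <= n) and m(0) = 0
m(1) = F(1) = 2/7
m(2) = F(2) + f(1)·m(1) = 2/7 + 2/7·2/7 = 18/49
m(3) = F(3) + f(1)·m(2) = 6/7 + 2/7·18/49 = 330/343
m(4) = F(4) + f(1)·m(3) + f(3)·m(1) = 1 + 2/7·330/343 + 4/7·2/7 = 3453/2401
E[N_4] = m(4) = 3453/2401


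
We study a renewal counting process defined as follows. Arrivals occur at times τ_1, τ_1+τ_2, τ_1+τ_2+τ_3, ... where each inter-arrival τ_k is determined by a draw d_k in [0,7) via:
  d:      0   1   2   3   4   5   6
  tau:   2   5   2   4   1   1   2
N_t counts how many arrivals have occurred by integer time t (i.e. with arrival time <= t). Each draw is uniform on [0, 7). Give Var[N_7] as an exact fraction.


742157984186/678223072849

Inter-arrival values over d=0..6: [2, 5, 2, 4, 1, 1, 2]
Each d has probability 1/7, so the pmf of τ is: f(1) = 2/7, f(2) = 3/7, f(4) = 1/7, f(5) = 1/7
Let p_n(j) = P(N_n = j), with p_0 = [1]. Condition on τ_1: p_n(0) = P(τ > n), and for j >= 1, p_n(j) = Σ_{k<=n} f(k)·p_{n−k}(j−1)
p_1 = [5/7, 2/7]  (j = 0..1)
p_2 = [2/7, 31/49, 4/49]  (j = 0..2)
p_3 = [2/7, 19/49, 104/343, 8/343]  (j = 0..3)
p_4 = [1/7, 17/49, 131/343, 292/2401, 16/2401]  (j = 0..4)
p_5 = [0, 20/49, 15/49, 82/343, 752/16807, 32/16807]  (j = 0..5)
p_6 = [0, 10/49, 136/343, 631/2401, 2024/16807, 1840/117649, 64/117649]  (j = 0..6)
p_7 = [0, 4/49, 130/343, 719/2401, 3040/16807, 6304/117649, 4352/823543, 128/823543]  (j = 0..7)
E[N_7] = Σ j·p_7(j) = 2274827/823543;  E[N_7²] = Σ j²·p_7(j) = 7184805/823543
Var[N_7] = 7184805/823543 − (2274827/823543)² = 742157984186/678223072849


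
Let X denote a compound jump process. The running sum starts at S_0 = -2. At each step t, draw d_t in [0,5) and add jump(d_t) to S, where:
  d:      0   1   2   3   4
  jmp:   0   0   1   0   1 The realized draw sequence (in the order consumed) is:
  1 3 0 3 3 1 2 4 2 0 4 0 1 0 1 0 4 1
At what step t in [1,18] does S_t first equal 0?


t=0: S=-2, d=1, jump=0, S_1=-2
t=1: S=-2, d=3, jump=0, S_2=-2
t=2: S=-2, d=0, jump=0, S_3=-2
t=3: S=-2, d=3, jump=0, S_4=-2
t=4: S=-2, d=3, jump=0, S_5=-2
t=5: S=-2, d=1, jump=0, S_6=-2
t=6: S=-2, d=2, jump=1, S_7=-1
t=7: S=-1, d=4, jump=1, S_8=0
t=8: S=0, d=2, jump=1, S_9=1
t=9: S=1, d=0, jump=0, S_10=1
t=10: S=1, d=4, jump=1, S_11=2
t=11: S=2, d=0, jump=0, S_12=2
t=12: S=2, d=1, jump=0, S_13=2
t=13: S=2, d=0, jump=0, S_14=2
t=14: S=2, d=1, jump=0, S_15=2
t=15: S=2, d=0, jump=0, S_16=2
t=16: S=2, d=4, jump=1, S_17=3
t=17: S=3, d=1, jump=0, S_18=3

8


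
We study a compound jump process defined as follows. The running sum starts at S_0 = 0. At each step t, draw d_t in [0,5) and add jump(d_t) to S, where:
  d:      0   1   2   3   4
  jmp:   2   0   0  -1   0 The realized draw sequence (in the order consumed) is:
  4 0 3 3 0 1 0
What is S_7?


4

t=0: S=0, d=4, jump=0, S_1=0
t=1: S=0, d=0, jump=2, S_2=2
t=2: S=2, d=3, jump=-1, S_3=1
t=3: S=1, d=3, jump=-1, S_4=0
t=4: S=0, d=0, jump=2, S_5=2
t=5: S=2, d=1, jump=0, S_6=2
t=6: S=2, d=0, jump=2, S_7=4


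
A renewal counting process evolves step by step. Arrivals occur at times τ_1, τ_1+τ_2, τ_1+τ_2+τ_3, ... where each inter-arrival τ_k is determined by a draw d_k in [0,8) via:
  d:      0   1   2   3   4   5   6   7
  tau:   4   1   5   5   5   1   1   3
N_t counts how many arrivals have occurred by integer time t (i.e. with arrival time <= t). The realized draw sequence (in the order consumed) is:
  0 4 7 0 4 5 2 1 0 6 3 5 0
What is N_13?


draw d_1=0: τ_1=4, arrival time A_1=4
draw d_2=4: τ_2=5, arrival time A_2=9
draw d_3=7: τ_3=3, arrival time A_3=12
draw d_4=0: τ_4=4, arrival time A_4=16
draw d_5=4: τ_5=5, arrival time A_5=21
draw d_6=5: τ_6=1, arrival time A_6=22
draw d_7=2: τ_7=5, arrival time A_7=27
draw d_8=1: τ_8=1, arrival time A_8=28
draw d_9=0: τ_9=4, arrival time A_9=32
draw d_10=6: τ_10=1, arrival time A_10=33
draw d_11=3: τ_11=5, arrival time A_11=38
draw d_12=5: τ_12=1, arrival time A_12=39
draw d_13=0: τ_13=4, arrival time A_13=43
N_t over t=0..13: 0:0 1:0 2:0 3:0 4:1 5:1 6:1 7:1 8:1 9:2 10:2 11:2 12:3 13:3

3


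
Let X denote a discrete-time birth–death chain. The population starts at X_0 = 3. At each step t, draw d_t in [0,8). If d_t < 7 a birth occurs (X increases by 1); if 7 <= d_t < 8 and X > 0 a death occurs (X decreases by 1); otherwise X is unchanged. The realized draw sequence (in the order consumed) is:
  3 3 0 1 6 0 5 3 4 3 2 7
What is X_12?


t=0: X=3, d=3 → birth, X_1=4
t=1: X=4, d=3 → birth, X_2=5
t=2: X=5, d=0 → birth, X_3=6
t=3: X=6, d=1 → birth, X_4=7
t=4: X=7, d=6 → birth, X_5=8
t=5: X=8, d=0 → birth, X_6=9
t=6: X=9, d=5 → birth, X_7=10
t=7: X=10, d=3 → birth, X_8=11
t=8: X=11, d=4 → birth, X_9=12
t=9: X=12, d=3 → birth, X_10=13
t=10: X=13, d=2 → birth, X_11=14
t=11: X=14, d=7 → death, X_12=13

13


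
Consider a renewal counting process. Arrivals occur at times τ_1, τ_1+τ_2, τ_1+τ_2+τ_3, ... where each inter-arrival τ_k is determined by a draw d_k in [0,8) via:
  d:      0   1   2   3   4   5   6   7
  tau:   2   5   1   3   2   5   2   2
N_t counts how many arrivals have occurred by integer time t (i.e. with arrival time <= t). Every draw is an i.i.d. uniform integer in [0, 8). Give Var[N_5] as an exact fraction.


521611951/1073741824

Inter-arrival values over d=0..7: [2, 5, 1, 3, 2, 5, 2, 2]
Each d has probability 1/8, so the pmf of τ is: f(1) = 1/8, f(2) = 1/2, f(3) = 1/8, f(5) = 1/4
Let p_n(j) = P(N_n = j), with p_0 = [1]. Condition on τ_1: p_n(0) = P(τ > n), and for j >= 1, p_n(j) = Σ_{k<=n} f(k)·p_{n−k}(j−1)
p_1 = [7/8, 1/8]  (j = 0..1)
p_2 = [3/8, 39/64, 1/64]  (j = 0..2)
p_3 = [1/4, 39/64, 71/512, 1/512]  (j = 0..3)
p_4 = [1/4, 21/64, 203/512, 103/4096, 1/4096]  (j = 0..4)
p_5 = [0, 29/64, 27/64, 495/4096, 135/32768, 1/32768]  (j = 0..5)
E[N_5] = Σ j·p_5(j) = 54921/32768;  E[N_5²] = Σ j²·p_5(j) = 107969/32768
Var[N_5] = 107969/32768 − (54921/32768)² = 521611951/1073741824


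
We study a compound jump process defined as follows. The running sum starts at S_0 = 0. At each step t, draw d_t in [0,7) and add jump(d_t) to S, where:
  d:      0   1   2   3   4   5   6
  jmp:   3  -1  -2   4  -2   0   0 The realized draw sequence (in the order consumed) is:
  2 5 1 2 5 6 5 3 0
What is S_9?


t=0: S=0, d=2, jump=-2, S_1=-2
t=1: S=-2, d=5, jump=0, S_2=-2
t=2: S=-2, d=1, jump=-1, S_3=-3
t=3: S=-3, d=2, jump=-2, S_4=-5
t=4: S=-5, d=5, jump=0, S_5=-5
t=5: S=-5, d=6, jump=0, S_6=-5
t=6: S=-5, d=5, jump=0, S_7=-5
t=7: S=-5, d=3, jump=4, S_8=-1
t=8: S=-1, d=0, jump=3, S_9=2

2


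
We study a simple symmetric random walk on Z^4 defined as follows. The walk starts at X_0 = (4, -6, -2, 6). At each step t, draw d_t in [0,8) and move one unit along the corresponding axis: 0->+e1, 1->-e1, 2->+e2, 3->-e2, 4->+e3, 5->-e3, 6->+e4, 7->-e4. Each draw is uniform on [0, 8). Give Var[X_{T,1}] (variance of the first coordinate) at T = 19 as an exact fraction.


19/4

Outcome values over d=0..7: [1, -1, 0, 0, 0, 0, 0, 0]
Σy = 0, Σy² = 2, M = 8
μ = 0/8 = 0,  σ² = 2/8 − (0)² = 1/4
Independent increments: Var[X_19] = 19·σ² = 19·(1/4) = 19/4


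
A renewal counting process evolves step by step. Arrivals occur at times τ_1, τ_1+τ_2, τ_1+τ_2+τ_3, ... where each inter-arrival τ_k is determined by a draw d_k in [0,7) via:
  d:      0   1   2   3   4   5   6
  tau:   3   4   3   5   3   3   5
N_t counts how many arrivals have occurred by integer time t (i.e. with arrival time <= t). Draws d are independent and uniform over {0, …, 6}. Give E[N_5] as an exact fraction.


1

Inter-arrival values over d=0..6: [3, 4, 3, 5, 3, 3, 5]
Each d has probability 1/7, so the pmf of τ is: f(3) = 4/7, f(4) = 1/7, f(5) = 2/7
Renewal equation for m(n) = E[N_n]: condition on τ_1 = k (if k <= n, one arrival plus a fresh copy on the remaining n−k steps): m(n) = F(n) + Σ_{k<=n} f(k)·m(n−k), where F(n) = P(τ <= n) and m(0) = 0
m(1) = F(1) = 0
m(2) = F(2) = 0
m(3) = F(3) = 4/7
m(4) = F(4) = 5/7
m(5) = F(5) = 1
E[N_5] = m(5) = 1


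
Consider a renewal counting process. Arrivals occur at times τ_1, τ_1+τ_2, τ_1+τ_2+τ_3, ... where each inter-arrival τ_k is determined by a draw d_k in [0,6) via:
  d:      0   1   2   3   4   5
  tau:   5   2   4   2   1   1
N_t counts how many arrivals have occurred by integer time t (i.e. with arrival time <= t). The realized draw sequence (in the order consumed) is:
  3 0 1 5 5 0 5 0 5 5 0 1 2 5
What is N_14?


draw d_1=3: τ_1=2, arrival time A_1=2
draw d_2=0: τ_2=5, arrival time A_2=7
draw d_3=1: τ_3=2, arrival time A_3=9
draw d_4=5: τ_4=1, arrival time A_4=10
draw d_5=5: τ_5=1, arrival time A_5=11
draw d_6=0: τ_6=5, arrival time A_6=16
draw d_7=5: τ_7=1, arrival time A_7=17
draw d_8=0: τ_8=5, arrival time A_8=22
draw d_9=5: τ_9=1, arrival time A_9=23
draw d_10=5: τ_10=1, arrival time A_10=24
draw d_11=0: τ_11=5, arrival time A_11=29
draw d_12=1: τ_12=2, arrival time A_12=31
draw d_13=2: τ_13=4, arrival time A_13=35
draw d_14=5: τ_14=1, arrival time A_14=36
N_t over t=0..14: 0:0 1:0 2:1 3:1 4:1 5:1 6:1 7:2 8:2 9:3 10:4 11:5 12:5 13:5 14:5

5


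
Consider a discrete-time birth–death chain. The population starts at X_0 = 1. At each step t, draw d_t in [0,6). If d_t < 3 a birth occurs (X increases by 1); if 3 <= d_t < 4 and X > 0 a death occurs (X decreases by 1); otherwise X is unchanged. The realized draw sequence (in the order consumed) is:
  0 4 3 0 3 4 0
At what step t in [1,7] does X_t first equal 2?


t=0: X=1, d=0 → birth, X_1=2
t=1: X=2, d=4 → hold, X_2=2
t=2: X=2, d=3 → death, X_3=1
t=3: X=1, d=0 → birth, X_4=2
t=4: X=2, d=3 → death, X_5=1
t=5: X=1, d=4 → hold, X_6=1
t=6: X=1, d=0 → birth, X_7=2

1
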